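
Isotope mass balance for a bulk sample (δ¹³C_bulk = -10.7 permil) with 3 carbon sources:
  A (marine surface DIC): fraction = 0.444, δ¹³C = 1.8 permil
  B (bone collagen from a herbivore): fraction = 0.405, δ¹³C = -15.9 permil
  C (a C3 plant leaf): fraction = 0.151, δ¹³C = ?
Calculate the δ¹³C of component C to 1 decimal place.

Isotope mass balance: δ_bulk = Σ fᵢ·δᵢ.
-10.7 = 0.444×(1.8) + 0.405×(-15.9) + 0.151×δ_C
0.151·δ_C = -10.7 − (-5.640) = -5.060
δ_C = -5.060 / 0.151 = -33.51 permil

-33.5 permil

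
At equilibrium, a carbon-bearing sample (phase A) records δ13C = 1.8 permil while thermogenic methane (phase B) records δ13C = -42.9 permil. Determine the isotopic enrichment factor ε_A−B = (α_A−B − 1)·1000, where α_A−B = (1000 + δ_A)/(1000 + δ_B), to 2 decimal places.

46.70 permil

α_A−B = (1000 + 1.8) / (1000 + -42.9) = 1001.8 / 957.1 = 1.046704
ε_A−B = (1.046704 − 1) × 1000 = 46.704 permil
(The approximation ε ≈ δ_A − δ_B would give 44.7 permil.)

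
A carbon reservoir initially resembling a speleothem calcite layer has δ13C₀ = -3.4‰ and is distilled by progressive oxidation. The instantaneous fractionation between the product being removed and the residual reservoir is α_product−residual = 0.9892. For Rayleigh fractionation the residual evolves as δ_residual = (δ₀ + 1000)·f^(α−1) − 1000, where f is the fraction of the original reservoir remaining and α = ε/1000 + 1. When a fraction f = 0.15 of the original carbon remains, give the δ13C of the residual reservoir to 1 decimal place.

Rayleigh residual: δ_res = (δ₀ + 1000)·f^(α−1) − 1000
α − 1 = -0.01080
f^(α−1) = 0.15^(-0.01080) = 1.020700
δ_res = (-3.4 + 1000) × 1.020700 − 1000 = 1017.230 − 1000 = 17.23‰

17.2‰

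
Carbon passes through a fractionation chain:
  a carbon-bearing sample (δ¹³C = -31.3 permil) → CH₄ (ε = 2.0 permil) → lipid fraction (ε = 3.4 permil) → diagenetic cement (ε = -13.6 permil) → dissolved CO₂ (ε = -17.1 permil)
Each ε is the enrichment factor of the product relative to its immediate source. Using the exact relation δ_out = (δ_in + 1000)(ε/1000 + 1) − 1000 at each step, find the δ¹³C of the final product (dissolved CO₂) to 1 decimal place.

step 1: δ = (-31.30 + 1000)·(2.0/1000 + 1) − 1000 = -29.36 permil
step 2: δ = (-29.36 + 1000)·(3.4/1000 + 1) − 1000 = -26.06 permil
step 3: δ = (-26.06 + 1000)·(-13.6/1000 + 1) − 1000 = -39.31 permil
step 4: δ = (-39.31 + 1000)·(-17.1/1000 + 1) − 1000 = -55.74 permil

-55.7 permil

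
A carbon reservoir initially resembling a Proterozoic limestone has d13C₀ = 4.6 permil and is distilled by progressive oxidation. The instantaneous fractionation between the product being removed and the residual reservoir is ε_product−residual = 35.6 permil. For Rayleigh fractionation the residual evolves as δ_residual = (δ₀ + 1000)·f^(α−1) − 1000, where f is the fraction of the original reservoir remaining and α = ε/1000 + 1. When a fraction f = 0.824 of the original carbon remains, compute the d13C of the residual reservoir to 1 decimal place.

-2.3 permil

Rayleigh residual: δ_res = (δ₀ + 1000)·f^(α−1) − 1000
α = ε/1000 + 1 = 1.03560, so α − 1 = 0.03560
f^(α−1) = 0.824^(0.03560) = 0.993132
δ_res = (4.6 + 1000) × 0.993132 − 1000 = 997.700 − 1000 = -2.30 permil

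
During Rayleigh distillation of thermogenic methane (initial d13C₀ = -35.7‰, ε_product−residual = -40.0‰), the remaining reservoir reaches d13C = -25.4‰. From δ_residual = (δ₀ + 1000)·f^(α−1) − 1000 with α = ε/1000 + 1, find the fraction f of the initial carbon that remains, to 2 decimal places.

α − 1 = ε/1000 = -0.0400
(δ_res + 1000)/(δ₀ + 1000) = (-25.4 + 1000)/(-35.7 + 1000) = 974.6/964.3 = 1.010681
f = 1.010681^(1/-0.0400) = exp(ln(1.010681)/-0.0400) = exp(0.01062/-0.0400)
f = exp(-0.2656) = 0.7667

0.77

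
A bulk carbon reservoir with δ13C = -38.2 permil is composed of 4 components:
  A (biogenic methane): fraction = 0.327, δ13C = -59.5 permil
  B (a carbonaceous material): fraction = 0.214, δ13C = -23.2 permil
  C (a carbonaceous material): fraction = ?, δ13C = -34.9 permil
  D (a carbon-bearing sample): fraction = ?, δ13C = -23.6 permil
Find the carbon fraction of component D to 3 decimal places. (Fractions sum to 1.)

0.198

Let f_D and f_C be the unknown fractions; fractions sum to 1 so f_D + f_C = 0.459.
Mass balance: Σ fᵢ·δᵢ = δ_bulk ⇒ f_D·(-23.6) + f_C·(-34.9) = -38.2 − (-24.421) = -13.779
Substitute f_C = 0.459 − f_D:
f_D·(-23.6 − -34.9) = -13.779 − 0.459×(-34.9) = 2.240
f_D = 2.240 / 11.3 = 0.1983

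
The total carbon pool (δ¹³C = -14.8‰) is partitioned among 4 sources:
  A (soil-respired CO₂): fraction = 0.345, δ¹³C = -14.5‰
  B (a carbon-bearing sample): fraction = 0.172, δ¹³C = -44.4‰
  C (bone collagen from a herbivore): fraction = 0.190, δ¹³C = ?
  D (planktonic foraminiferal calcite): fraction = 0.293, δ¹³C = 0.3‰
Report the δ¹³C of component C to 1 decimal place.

-11.8‰

Isotope mass balance: δ_bulk = Σ fᵢ·δᵢ.
-14.8 = 0.345×(-14.5) + 0.172×(-44.4) + 0.190×δ_C + 0.293×(0.3)
0.190·δ_C = -14.8 − (-12.551) = -2.249
δ_C = -2.249 / 0.190 = -11.83‰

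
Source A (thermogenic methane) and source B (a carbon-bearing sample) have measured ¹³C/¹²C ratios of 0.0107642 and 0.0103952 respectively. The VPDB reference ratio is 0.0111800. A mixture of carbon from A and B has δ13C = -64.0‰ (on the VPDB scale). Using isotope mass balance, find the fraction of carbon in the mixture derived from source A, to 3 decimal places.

δ_A = (0.0107642/0.0111800 − 1)×1000 = (0.962809 − 1)×1000 = -37.191‰
δ_B = (0.0103952/0.0111800 − 1)×1000 = (0.929803 − 1)×1000 = -70.197‰
f_A = (δ_mix − δ_B)/(δ_A − δ_B) = (-64.0 − (-70.197))/(-37.191 − (-70.197))
f_A = 6.197 / 33.005 = 0.1878

0.188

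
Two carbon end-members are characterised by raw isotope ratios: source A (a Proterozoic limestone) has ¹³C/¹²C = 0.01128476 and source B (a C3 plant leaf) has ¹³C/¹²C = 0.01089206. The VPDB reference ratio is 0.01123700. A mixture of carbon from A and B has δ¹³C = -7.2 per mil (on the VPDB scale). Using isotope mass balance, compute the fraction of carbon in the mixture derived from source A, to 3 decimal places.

δ_A = (0.01128476/0.01123700 − 1)×1000 = (1.004250 − 1)×1000 = 4.250 per mil
δ_B = (0.01089206/0.01123700 − 1)×1000 = (0.969303 − 1)×1000 = -30.697 per mil
f_A = (δ_mix − δ_B)/(δ_A − δ_B) = (-7.2 − (-30.697))/(4.250 − (-30.697))
f_A = 23.497 / 34.947 = 0.6724

0.672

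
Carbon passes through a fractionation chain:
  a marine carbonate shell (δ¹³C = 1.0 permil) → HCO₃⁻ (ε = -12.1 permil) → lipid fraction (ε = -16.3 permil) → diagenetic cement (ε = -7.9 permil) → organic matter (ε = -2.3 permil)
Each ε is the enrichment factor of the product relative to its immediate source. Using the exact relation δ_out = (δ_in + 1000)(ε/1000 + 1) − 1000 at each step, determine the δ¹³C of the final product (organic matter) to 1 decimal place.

step 1: δ = (1.00 + 1000)·(-12.1/1000 + 1) − 1000 = -11.11 permil
step 2: δ = (-11.11 + 1000)·(-16.3/1000 + 1) − 1000 = -27.23 permil
step 3: δ = (-27.23 + 1000)·(-7.9/1000 + 1) − 1000 = -34.92 permil
step 4: δ = (-34.92 + 1000)·(-2.3/1000 + 1) − 1000 = -37.14 permil

-37.1 permil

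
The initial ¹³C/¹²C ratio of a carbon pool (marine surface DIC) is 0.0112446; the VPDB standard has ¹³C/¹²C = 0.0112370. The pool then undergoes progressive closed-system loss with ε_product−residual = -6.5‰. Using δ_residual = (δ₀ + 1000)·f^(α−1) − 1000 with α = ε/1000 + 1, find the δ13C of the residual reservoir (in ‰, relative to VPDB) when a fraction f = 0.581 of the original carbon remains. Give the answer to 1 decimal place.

δ₀ = (0.0112446/0.0112370 − 1)×1000 = (1.000676 − 1)×1000 = 0.676‰
α − 1 = ε/1000 = -0.0065
f^(α−1) = 0.581^(-0.0065) = 1.003536
δ_res = (0.676 + 1000) × 1.003536 − 1000 = 1004.214 − 1000 = 4.21‰

4.2‰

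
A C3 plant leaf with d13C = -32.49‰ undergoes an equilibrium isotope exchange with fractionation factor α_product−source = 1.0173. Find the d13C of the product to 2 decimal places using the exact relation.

-15.75‰

δ_product = (δ_source + 1000)·α − 1000
δ_product = (-32.49 + 1000) × 1.0173 − 1000
δ_product = 984.248 − 1000 = -15.752‰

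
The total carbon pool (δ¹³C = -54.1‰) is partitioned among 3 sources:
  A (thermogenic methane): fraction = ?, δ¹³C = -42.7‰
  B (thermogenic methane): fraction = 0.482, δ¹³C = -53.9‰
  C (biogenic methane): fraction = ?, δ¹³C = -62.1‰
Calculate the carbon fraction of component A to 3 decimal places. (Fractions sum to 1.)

Let f_A and f_C be the unknown fractions; fractions sum to 1 so f_A + f_C = 0.518.
Mass balance: Σ fᵢ·δᵢ = δ_bulk ⇒ f_A·(-42.7) + f_C·(-62.1) = -54.1 − (-25.980) = -28.120
Substitute f_C = 0.518 − f_A:
f_A·(-42.7 − -62.1) = -28.120 − 0.518×(-62.1) = 4.048
f_A = 4.048 / 19.4 = 0.2086

0.209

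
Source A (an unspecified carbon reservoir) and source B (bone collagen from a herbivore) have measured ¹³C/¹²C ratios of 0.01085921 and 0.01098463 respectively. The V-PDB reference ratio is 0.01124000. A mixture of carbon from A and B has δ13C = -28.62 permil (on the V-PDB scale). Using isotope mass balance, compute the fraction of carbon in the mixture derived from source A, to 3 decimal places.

0.529

δ_A = (0.01085921/0.01124000 − 1)×1000 = (0.966122 − 1)×1000 = -33.878 permil
δ_B = (0.01098463/0.01124000 − 1)×1000 = (0.977280 − 1)×1000 = -22.720 permil
f_A = (δ_mix − δ_B)/(δ_A − δ_B) = (-28.62 − (-22.720))/(-33.878 − (-22.720))
f_A = -5.900 / -11.158 = 0.5288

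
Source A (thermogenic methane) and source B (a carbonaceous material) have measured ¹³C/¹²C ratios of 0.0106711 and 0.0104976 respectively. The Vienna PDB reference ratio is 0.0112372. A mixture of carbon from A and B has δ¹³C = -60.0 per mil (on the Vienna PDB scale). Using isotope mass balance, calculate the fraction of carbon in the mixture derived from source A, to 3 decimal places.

0.377

δ_A = (0.0106711/0.0112372 − 1)×1000 = (0.949623 − 1)×1000 = -50.377 per mil
δ_B = (0.0104976/0.0112372 − 1)×1000 = (0.934183 − 1)×1000 = -65.817 per mil
f_A = (δ_mix − δ_B)/(δ_A − δ_B) = (-60.0 − (-65.817))/(-50.377 − (-65.817))
f_A = 5.817 / 15.440 = 0.3768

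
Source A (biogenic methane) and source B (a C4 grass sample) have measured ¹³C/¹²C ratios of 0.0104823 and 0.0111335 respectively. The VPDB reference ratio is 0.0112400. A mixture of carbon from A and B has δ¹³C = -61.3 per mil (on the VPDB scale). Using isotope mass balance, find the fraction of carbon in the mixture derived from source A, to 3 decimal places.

0.895

δ_A = (0.0104823/0.0112400 − 1)×1000 = (0.932589 − 1)×1000 = -67.411 per mil
δ_B = (0.0111335/0.0112400 − 1)×1000 = (0.990525 − 1)×1000 = -9.475 per mil
f_A = (δ_mix − δ_B)/(δ_A − δ_B) = (-61.3 − (-9.475))/(-67.411 − (-9.475))
f_A = -51.825 / -57.936 = 0.8945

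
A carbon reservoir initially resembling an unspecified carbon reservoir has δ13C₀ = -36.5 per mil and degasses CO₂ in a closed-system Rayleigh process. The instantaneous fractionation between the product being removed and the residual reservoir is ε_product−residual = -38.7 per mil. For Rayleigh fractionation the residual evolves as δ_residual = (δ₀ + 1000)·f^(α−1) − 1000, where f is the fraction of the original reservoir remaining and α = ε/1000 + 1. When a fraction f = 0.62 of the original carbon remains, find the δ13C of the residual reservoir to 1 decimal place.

Rayleigh residual: δ_res = (δ₀ + 1000)·f^(α−1) − 1000
α = ε/1000 + 1 = 0.96130, so α − 1 = -0.03870
f^(α−1) = 0.62^(-0.03870) = 1.018672
δ_res = (-36.5 + 1000) × 1.018672 − 1000 = 981.491 − 1000 = -18.51 per mil

-18.5 per mil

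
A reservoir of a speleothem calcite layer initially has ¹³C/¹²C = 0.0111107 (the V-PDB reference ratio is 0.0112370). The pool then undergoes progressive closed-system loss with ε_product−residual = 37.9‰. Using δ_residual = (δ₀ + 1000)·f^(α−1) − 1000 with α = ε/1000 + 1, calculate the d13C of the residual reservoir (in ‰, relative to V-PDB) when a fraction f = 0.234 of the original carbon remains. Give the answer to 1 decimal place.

δ₀ = (0.0111107/0.0112370 − 1)×1000 = (0.988760 − 1)×1000 = -11.240‰
α − 1 = ε/1000 = 0.0379
f^(α−1) = 0.234^(0.0379) = 0.946440
δ_res = (-11.240 + 1000) × 0.946440 − 1000 = 935.803 − 1000 = -64.20‰

-64.2‰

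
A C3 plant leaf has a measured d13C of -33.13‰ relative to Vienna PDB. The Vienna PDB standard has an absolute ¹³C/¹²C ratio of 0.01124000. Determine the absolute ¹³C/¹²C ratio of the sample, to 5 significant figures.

R_sample = R_standard × (d13C/1000 + 1)
R_sample = 0.01124000 × (-33.13/1000 + 1) = 0.01124000 × 0.966870
R_sample = 0.0108676

0.010868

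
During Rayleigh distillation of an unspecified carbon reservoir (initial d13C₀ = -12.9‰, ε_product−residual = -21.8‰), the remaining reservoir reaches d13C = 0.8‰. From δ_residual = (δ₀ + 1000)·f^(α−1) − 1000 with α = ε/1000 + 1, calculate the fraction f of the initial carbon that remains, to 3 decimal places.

0.531

α − 1 = ε/1000 = -0.0218
(δ_res + 1000)/(δ₀ + 1000) = (0.8 + 1000)/(-12.9 + 1000) = 1000.8/987.1 = 1.013879
f = 1.013879^(1/-0.0218) = exp(ln(1.013879)/-0.0218) = exp(0.01378/-0.0218)
f = exp(-0.6323) = 0.5314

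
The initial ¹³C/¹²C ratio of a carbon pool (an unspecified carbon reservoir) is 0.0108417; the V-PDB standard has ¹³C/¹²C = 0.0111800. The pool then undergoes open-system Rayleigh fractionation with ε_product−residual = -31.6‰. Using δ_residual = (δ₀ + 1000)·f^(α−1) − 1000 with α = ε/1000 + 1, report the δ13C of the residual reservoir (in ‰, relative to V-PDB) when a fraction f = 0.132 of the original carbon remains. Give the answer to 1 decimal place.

δ₀ = (0.0108417/0.0111800 − 1)×1000 = (0.969741 − 1)×1000 = -30.259‰
α − 1 = ε/1000 = -0.0316
f^(α−1) = 0.132^(-0.0316) = 1.066080
δ_res = (-30.259 + 1000) × 1.066080 − 1000 = 1033.821 − 1000 = 33.82‰

33.8‰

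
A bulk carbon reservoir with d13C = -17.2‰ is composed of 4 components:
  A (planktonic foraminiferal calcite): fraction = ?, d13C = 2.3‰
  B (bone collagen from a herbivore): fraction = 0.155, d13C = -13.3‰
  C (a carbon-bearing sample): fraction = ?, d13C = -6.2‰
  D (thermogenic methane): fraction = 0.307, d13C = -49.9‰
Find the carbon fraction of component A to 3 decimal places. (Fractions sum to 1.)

0.414

Let f_A and f_C be the unknown fractions; fractions sum to 1 so f_A + f_C = 0.538.
Mass balance: Σ fᵢ·δᵢ = δ_bulk ⇒ f_A·(2.3) + f_C·(-6.2) = -17.2 − (-17.381) = 0.181
Substitute f_C = 0.538 − f_A:
f_A·(2.3 − -6.2) = 0.181 − 0.538×(-6.2) = 3.516
f_A = 3.516 / 8.5 = 0.4137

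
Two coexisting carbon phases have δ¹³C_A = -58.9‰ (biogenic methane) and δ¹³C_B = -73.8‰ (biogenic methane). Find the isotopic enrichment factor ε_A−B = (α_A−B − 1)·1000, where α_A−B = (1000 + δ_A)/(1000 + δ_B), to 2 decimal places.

α_A−B = (1000 + -58.9) / (1000 + -73.8) = 941.1 / 926.2 = 1.016087
ε_A−B = (1.016087 − 1) × 1000 = 16.087‰
(The approximation ε ≈ δ_A − δ_B would give 14.9‰.)

16.09‰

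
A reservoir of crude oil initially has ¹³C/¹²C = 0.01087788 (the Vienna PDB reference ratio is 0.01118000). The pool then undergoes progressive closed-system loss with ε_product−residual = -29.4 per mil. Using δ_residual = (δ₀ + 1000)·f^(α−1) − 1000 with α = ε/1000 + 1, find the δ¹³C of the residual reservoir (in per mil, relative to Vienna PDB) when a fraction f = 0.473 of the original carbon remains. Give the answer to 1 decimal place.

-5.4 per mil

δ₀ = (0.01087788/0.01118000 − 1)×1000 = (0.972977 − 1)×1000 = -27.023 per mil
α − 1 = ε/1000 = -0.0294
f^(α−1) = 0.473^(-0.0294) = 1.022255
δ_res = (-27.023 + 1000) × 1.022255 − 1000 = 994.630 − 1000 = -5.37 per mil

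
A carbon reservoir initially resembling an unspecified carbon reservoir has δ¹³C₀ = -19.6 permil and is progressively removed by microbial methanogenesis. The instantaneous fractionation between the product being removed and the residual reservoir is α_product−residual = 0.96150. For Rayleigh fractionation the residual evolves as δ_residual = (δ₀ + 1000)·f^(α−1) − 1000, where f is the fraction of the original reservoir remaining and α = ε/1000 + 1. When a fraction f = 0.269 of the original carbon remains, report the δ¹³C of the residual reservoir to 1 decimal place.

31.2 permil

Rayleigh residual: δ_res = (δ₀ + 1000)·f^(α−1) − 1000
α − 1 = -0.03850
f^(α−1) = 0.269^(-0.03850) = 1.051852
δ_res = (-19.6 + 1000) × 1.051852 − 1000 = 1031.235 − 1000 = 31.24 permil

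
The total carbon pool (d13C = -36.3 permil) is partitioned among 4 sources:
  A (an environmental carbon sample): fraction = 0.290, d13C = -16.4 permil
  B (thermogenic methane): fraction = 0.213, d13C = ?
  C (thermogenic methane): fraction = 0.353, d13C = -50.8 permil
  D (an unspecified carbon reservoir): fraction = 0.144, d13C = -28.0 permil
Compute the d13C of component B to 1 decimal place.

-45.0 permil

Isotope mass balance: δ_bulk = Σ fᵢ·δᵢ.
-36.3 = 0.290×(-16.4) + 0.213×δ_B + 0.353×(-50.8) + 0.144×(-28.0)
0.213·δ_B = -36.3 − (-26.720) = -9.580
δ_B = -9.580 / 0.213 = -44.97 permil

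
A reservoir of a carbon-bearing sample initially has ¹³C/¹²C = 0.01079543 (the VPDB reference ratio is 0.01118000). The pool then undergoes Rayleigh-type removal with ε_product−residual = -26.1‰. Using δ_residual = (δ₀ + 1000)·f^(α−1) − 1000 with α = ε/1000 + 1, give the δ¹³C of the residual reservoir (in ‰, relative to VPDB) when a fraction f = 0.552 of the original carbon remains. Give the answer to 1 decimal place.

-19.3‰

δ₀ = (0.01079543/0.01118000 − 1)×1000 = (0.965602 − 1)×1000 = -34.398‰
α − 1 = ε/1000 = -0.0261
f^(α−1) = 0.552^(-0.0261) = 1.015630
δ_res = (-34.398 + 1000) × 1.015630 − 1000 = 980.694 − 1000 = -19.31‰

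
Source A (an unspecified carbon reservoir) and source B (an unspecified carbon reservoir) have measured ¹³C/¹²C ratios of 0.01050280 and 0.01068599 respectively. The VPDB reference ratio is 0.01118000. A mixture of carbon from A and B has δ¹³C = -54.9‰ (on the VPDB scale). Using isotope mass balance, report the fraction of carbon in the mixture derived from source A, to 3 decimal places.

δ_A = (0.01050280/0.01118000 − 1)×1000 = (0.939428 − 1)×1000 = -60.572‰
δ_B = (0.01068599/0.01118000 − 1)×1000 = (0.955813 − 1)×1000 = -44.187‰
f_A = (δ_mix − δ_B)/(δ_A − δ_B) = (-54.9 − (-44.187))/(-60.572 − (-44.187))
f_A = -10.713 / -16.386 = 0.6538

0.654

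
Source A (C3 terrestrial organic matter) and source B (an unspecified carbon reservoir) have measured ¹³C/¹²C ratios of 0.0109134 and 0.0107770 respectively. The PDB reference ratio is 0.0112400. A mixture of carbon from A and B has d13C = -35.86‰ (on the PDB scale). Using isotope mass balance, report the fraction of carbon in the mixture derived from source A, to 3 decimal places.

δ_A = (0.0109134/0.0112400 − 1)×1000 = (0.970943 − 1)×1000 = -29.057‰
δ_B = (0.0107770/0.0112400 − 1)×1000 = (0.958808 − 1)×1000 = -41.192‰
f_A = (δ_mix − δ_B)/(δ_A − δ_B) = (-35.86 − (-41.192))/(-29.057 − (-41.192))
f_A = 5.332 / 12.135 = 0.4394

0.439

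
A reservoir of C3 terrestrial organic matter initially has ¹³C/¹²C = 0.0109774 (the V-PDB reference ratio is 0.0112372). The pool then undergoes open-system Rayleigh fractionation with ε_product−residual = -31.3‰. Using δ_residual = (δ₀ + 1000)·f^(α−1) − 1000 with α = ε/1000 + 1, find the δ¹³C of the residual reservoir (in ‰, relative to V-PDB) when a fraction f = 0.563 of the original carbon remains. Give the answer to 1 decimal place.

δ₀ = (0.0109774/0.0112372 − 1)×1000 = (0.976880 − 1)×1000 = -23.120‰
α − 1 = ε/1000 = -0.0313
f^(α−1) = 0.563^(-0.0313) = 1.018144
δ_res = (-23.120 + 1000) × 1.018144 − 1000 = 994.605 − 1000 = -5.40‰

-5.4‰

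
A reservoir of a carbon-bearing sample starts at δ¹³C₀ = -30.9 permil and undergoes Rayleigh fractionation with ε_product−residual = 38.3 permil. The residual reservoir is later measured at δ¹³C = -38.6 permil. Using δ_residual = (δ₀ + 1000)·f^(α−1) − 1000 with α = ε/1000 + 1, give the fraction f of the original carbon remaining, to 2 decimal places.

α − 1 = ε/1000 = 0.0383
(δ_res + 1000)/(δ₀ + 1000) = (-38.6 + 1000)/(-30.9 + 1000) = 961.4/969.1 = 0.992054
f = 0.992054^(1/0.0383) = exp(ln(0.992054)/0.0383) = exp(-0.00798/0.0383)
f = exp(-0.2083) = 0.8120

0.81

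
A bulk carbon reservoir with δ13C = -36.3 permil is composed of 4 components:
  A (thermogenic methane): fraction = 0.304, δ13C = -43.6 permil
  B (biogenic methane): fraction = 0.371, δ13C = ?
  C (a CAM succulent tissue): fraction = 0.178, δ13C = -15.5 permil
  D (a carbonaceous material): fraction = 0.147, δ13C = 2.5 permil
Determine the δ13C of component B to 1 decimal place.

Isotope mass balance: δ_bulk = Σ fᵢ·δᵢ.
-36.3 = 0.304×(-43.6) + 0.371×δ_B + 0.178×(-15.5) + 0.147×(2.5)
0.371·δ_B = -36.3 − (-15.646) = -20.654
δ_B = -20.654 / 0.371 = -55.67 permil

-55.7 permil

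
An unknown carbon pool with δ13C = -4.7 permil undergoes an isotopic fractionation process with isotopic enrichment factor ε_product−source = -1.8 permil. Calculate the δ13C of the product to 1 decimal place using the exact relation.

-6.5 permil

Exactly, δ_product = (δ_source + 1000)·(ε/1000 + 1) − 1000.
δ_product = (-4.7 + 1000) × (-1.8/1000 + 1) − 1000
δ_product = -6.49 permil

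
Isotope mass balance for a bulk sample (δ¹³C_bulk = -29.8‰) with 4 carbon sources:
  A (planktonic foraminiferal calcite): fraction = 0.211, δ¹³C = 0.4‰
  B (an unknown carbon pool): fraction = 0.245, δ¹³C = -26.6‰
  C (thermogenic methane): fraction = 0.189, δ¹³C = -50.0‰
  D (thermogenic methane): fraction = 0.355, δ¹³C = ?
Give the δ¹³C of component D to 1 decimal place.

Isotope mass balance: δ_bulk = Σ fᵢ·δᵢ.
-29.8 = 0.211×(0.4) + 0.245×(-26.6) + 0.189×(-50.0) + 0.355×δ_D
0.355·δ_D = -29.8 − (-15.883) = -13.917
δ_D = -13.917 / 0.355 = -39.20‰

-39.2‰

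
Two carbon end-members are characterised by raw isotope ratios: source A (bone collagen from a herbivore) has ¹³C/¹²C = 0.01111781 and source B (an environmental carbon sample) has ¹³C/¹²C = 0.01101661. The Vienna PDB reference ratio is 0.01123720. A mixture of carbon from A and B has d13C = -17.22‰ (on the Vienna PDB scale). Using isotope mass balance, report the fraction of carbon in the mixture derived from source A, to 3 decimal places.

δ_A = (0.01111781/0.01123720 − 1)×1000 = (0.989375 − 1)×1000 = -10.625‰
δ_B = (0.01101661/0.01123720 − 1)×1000 = (0.980370 − 1)×1000 = -19.630‰
f_A = (δ_mix − δ_B)/(δ_A − δ_B) = (-17.22 − (-19.630))/(-10.625 − (-19.630))
f_A = 2.410 / 9.006 = 0.2676

0.268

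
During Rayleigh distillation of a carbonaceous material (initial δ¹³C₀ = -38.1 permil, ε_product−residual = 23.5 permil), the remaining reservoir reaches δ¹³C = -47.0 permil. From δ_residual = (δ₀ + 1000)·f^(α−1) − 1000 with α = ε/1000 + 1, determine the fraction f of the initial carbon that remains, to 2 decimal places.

α − 1 = ε/1000 = 0.0235
(δ_res + 1000)/(δ₀ + 1000) = (-47.0 + 1000)/(-38.1 + 1000) = 953.0/961.9 = 0.990747
f = 0.990747^(1/0.0235) = exp(ln(0.990747)/0.0235) = exp(-0.00930/0.0235)
f = exp(-0.3956) = 0.6733

0.67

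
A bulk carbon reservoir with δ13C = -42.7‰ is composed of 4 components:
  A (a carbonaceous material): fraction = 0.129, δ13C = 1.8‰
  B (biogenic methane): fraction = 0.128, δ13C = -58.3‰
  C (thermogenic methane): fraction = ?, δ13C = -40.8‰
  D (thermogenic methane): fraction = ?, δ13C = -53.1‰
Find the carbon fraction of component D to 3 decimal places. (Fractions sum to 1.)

Let f_D and f_C be the unknown fractions; fractions sum to 1 so f_D + f_C = 0.743.
Mass balance: Σ fᵢ·δᵢ = δ_bulk ⇒ f_D·(-53.1) + f_C·(-40.8) = -42.7 − (-7.230) = -35.470
Substitute f_C = 0.743 − f_D:
f_D·(-53.1 − -40.8) = -35.470 − 0.743×(-40.8) = -5.155
f_D = -5.155 / -12.3 = 0.4191

0.419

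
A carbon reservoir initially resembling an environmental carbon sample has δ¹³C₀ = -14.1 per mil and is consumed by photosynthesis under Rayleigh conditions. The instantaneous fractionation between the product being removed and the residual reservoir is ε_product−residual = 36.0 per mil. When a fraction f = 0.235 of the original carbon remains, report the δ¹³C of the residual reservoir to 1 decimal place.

Rayleigh residual: δ_res = (δ₀ + 1000)·f^(α−1) − 1000
α = ε/1000 + 1 = 1.03600, so α − 1 = 0.03600
f^(α−1) = 0.235^(0.03600) = 0.949202
δ_res = (-14.1 + 1000) × 0.949202 − 1000 = 935.818 − 1000 = -64.18 per mil

-64.2 per mil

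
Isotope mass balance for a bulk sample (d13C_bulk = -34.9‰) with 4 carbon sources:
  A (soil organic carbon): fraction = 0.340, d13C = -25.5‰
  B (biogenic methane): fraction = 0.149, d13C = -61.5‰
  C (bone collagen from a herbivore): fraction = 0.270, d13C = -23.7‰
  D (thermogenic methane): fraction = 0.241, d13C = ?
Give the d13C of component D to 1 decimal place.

Isotope mass balance: δ_bulk = Σ fᵢ·δᵢ.
-34.9 = 0.340×(-25.5) + 0.149×(-61.5) + 0.270×(-23.7) + 0.241×δ_D
0.241·δ_D = -34.9 − (-24.232) = -10.668
δ_D = -10.668 / 0.241 = -44.26‰

-44.3‰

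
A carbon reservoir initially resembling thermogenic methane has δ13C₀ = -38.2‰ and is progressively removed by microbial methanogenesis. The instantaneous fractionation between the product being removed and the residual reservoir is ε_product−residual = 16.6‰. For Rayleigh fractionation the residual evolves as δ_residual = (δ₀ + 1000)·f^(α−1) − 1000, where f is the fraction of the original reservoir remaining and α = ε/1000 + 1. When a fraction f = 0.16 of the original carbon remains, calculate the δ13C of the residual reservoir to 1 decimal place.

-67.0‰

Rayleigh residual: δ_res = (δ₀ + 1000)·f^(α−1) − 1000
α = ε/1000 + 1 = 1.01660, so α − 1 = 0.01660
f^(α−1) = 0.16^(0.01660) = 0.970037
δ_res = (-38.2 + 1000) × 0.970037 − 1000 = 932.982 − 1000 = -67.02‰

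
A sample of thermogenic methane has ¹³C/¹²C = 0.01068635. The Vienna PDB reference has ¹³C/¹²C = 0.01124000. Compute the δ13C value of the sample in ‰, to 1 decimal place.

-49.3‰

δ13C = (R_sample / R_standard − 1) × 1000
R_sample / R_standard = 0.01068635 / 0.01124000 = 0.950743
δ13C = (0.950743 − 1) × 1000 = -49.26‰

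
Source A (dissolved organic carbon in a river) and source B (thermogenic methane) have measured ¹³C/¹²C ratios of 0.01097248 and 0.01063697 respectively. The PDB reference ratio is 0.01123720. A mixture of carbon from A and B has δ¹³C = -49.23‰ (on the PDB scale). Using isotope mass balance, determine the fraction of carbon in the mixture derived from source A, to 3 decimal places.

0.140

δ_A = (0.01097248/0.01123720 − 1)×1000 = (0.976443 − 1)×1000 = -23.557‰
δ_B = (0.01063697/0.01123720 − 1)×1000 = (0.946585 − 1)×1000 = -53.415‰
f_A = (δ_mix − δ_B)/(δ_A − δ_B) = (-49.23 − (-53.415))/(-23.557 − (-53.415))
f_A = 4.185 / 29.857 = 0.1402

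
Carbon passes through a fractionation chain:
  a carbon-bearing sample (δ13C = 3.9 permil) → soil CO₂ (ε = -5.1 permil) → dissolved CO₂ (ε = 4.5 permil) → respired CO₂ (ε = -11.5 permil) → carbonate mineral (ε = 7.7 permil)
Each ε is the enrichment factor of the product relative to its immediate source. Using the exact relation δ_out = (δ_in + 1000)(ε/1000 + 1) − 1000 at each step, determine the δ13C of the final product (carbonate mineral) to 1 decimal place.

-0.6 permil

step 1: δ = (3.90 + 1000)·(-5.1/1000 + 1) − 1000 = -1.22 permil
step 2: δ = (-1.22 + 1000)·(4.5/1000 + 1) − 1000 = 3.27 permil
step 3: δ = (3.27 + 1000)·(-11.5/1000 + 1) − 1000 = -8.26 permil
step 4: δ = (-8.26 + 1000)·(7.7/1000 + 1) − 1000 = -0.63 permil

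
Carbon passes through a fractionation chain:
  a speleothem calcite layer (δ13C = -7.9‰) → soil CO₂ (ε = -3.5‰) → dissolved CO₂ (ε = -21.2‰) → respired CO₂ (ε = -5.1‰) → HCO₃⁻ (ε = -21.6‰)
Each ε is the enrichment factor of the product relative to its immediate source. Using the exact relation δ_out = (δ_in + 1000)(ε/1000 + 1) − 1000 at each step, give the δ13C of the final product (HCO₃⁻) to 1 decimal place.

step 1: δ = (-7.90 + 1000)·(-3.5/1000 + 1) − 1000 = -11.37‰
step 2: δ = (-11.37 + 1000)·(-21.2/1000 + 1) − 1000 = -32.33‰
step 3: δ = (-32.33 + 1000)·(-5.1/1000 + 1) − 1000 = -37.27‰
step 4: δ = (-37.27 + 1000)·(-21.6/1000 + 1) − 1000 = -58.06‰

-58.1‰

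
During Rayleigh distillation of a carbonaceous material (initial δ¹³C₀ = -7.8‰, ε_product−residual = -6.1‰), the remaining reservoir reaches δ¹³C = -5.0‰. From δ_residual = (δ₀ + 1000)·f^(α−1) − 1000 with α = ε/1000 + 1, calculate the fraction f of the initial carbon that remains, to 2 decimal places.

α − 1 = ε/1000 = -0.0061
(δ_res + 1000)/(δ₀ + 1000) = (-5.0 + 1000)/(-7.8 + 1000) = 995.0/992.2 = 1.002822
f = 1.002822^(1/-0.0061) = exp(ln(1.002822)/-0.0061) = exp(0.00282/-0.0061)
f = exp(-0.4620) = 0.6300

0.63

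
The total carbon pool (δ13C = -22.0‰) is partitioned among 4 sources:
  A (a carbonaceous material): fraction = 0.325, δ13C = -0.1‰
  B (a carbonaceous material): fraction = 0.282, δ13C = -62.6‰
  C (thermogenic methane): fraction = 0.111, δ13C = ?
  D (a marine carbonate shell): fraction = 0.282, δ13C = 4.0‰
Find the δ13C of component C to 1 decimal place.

Isotope mass balance: δ_bulk = Σ fᵢ·δᵢ.
-22.0 = 0.325×(-0.1) + 0.282×(-62.6) + 0.111×δ_C + 0.282×(4.0)
0.111·δ_C = -22.0 − (-16.558) = -5.442
δ_C = -5.442 / 0.111 = -49.03‰

-49.0‰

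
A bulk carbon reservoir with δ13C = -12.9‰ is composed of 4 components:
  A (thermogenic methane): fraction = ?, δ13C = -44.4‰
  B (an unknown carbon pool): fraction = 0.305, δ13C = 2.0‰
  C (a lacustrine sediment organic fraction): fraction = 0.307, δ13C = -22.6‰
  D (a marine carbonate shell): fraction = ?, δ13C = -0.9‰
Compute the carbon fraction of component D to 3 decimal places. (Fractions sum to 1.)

0.245

Let f_D and f_A be the unknown fractions; fractions sum to 1 so f_D + f_A = 0.388.
Mass balance: Σ fᵢ·δᵢ = δ_bulk ⇒ f_D·(-0.9) + f_A·(-44.4) = -12.9 − (-6.328) = -6.572
Substitute f_A = 0.388 − f_D:
f_D·(-0.9 − -44.4) = -6.572 − 0.388×(-44.4) = 10.655
f_D = 10.655 / 43.5 = 0.2450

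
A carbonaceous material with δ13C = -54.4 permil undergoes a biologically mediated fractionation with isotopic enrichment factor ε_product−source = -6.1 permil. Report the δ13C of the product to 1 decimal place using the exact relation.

-60.2 permil

Exactly, δ_product = (δ_source + 1000)·(ε/1000 + 1) − 1000.
δ_product = (-54.4 + 1000) × (-6.1/1000 + 1) − 1000
δ_product = -60.17 permil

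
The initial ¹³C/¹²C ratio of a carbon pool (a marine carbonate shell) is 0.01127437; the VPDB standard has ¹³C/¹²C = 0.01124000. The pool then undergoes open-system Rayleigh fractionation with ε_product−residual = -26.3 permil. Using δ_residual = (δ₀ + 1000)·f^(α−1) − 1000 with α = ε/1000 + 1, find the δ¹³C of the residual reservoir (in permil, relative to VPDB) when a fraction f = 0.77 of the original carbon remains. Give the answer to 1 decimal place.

δ₀ = (0.01127437/0.01124000 − 1)×1000 = (1.003058 − 1)×1000 = 3.058 permil
α − 1 = ε/1000 = -0.0263
f^(α−1) = 0.77^(-0.0263) = 1.006898
δ_res = (3.058 + 1000) × 1.006898 − 1000 = 1009.976 − 1000 = 9.98 permil

10.0 permil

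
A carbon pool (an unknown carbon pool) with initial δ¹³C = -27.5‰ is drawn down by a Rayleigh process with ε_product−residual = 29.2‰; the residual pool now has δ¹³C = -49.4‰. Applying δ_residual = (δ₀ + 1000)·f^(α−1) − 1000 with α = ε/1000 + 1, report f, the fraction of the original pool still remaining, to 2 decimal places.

α − 1 = ε/1000 = 0.0292
(δ_res + 1000)/(δ₀ + 1000) = (-49.4 + 1000)/(-27.5 + 1000) = 950.6/972.5 = 0.977481
f = 0.977481^(1/0.0292) = exp(ln(0.977481)/0.0292) = exp(-0.02278/0.0292)
f = exp(-0.7800) = 0.4584

0.46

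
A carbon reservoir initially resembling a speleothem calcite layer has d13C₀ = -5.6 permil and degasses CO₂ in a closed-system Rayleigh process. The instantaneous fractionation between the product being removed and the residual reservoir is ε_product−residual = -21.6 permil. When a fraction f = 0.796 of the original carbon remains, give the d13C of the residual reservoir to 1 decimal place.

-0.7 permil

Rayleigh residual: δ_res = (δ₀ + 1000)·f^(α−1) − 1000
α = ε/1000 + 1 = 0.97840, so α − 1 = -0.02160
f^(α−1) = 0.796^(-0.02160) = 1.004940
δ_res = (-5.6 + 1000) × 1.004940 − 1000 = 999.313 − 1000 = -0.69 permil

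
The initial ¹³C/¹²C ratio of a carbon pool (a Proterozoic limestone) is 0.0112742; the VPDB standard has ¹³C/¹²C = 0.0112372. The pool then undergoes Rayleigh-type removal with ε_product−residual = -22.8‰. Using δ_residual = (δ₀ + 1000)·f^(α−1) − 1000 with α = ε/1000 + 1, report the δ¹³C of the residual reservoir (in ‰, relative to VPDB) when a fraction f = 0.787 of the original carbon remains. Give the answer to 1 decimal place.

δ₀ = (0.0112742/0.0112372 − 1)×1000 = (1.003293 − 1)×1000 = 3.293‰
α − 1 = ε/1000 = -0.0228
f^(α−1) = 0.787^(-0.0228) = 1.005476
δ_res = (3.293 + 1000) × 1.005476 − 1000 = 1008.787 − 1000 = 8.79‰

8.8‰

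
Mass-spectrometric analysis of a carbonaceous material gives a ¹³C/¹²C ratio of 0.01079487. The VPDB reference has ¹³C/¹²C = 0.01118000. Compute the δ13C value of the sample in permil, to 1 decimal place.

-34.4 permil

δ13C = (R_sample / R_standard − 1) × 1000
R_sample / R_standard = 0.01079487 / 0.01118000 = 0.965552
δ13C = (0.965552 − 1) × 1000 = -34.45 permil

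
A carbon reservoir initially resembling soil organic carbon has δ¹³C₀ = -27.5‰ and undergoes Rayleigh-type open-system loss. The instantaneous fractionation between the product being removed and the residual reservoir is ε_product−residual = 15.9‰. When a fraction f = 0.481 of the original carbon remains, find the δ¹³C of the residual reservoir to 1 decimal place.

Rayleigh residual: δ_res = (δ₀ + 1000)·f^(α−1) − 1000
α = ε/1000 + 1 = 1.01590, so α − 1 = 0.01590
f^(α−1) = 0.481^(0.01590) = 0.988430
δ_res = (-27.5 + 1000) × 0.988430 − 1000 = 961.249 − 1000 = -38.75‰

-38.8‰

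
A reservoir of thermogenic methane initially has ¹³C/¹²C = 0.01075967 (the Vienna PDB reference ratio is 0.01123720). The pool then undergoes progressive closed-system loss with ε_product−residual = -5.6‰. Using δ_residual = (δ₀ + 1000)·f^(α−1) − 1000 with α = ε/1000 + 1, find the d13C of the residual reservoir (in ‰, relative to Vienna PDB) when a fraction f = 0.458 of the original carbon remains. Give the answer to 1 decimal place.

-38.3‰

δ₀ = (0.01075967/0.01123720 − 1)×1000 = (0.957505 − 1)×1000 = -42.495‰
α − 1 = ε/1000 = -0.0056
f^(α−1) = 0.458^(-0.0056) = 1.004383
δ_res = (-42.495 + 1000) × 1.004383 − 1000 = 961.701 − 1000 = -38.30‰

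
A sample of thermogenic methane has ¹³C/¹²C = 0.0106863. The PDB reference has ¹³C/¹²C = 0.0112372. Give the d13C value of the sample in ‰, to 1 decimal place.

d13C = (R_sample / R_standard − 1) × 1000
R_sample / R_standard = 0.0106863 / 0.0112372 = 0.950975
d13C = (0.950975 − 1) × 1000 = -49.02‰

-49.0‰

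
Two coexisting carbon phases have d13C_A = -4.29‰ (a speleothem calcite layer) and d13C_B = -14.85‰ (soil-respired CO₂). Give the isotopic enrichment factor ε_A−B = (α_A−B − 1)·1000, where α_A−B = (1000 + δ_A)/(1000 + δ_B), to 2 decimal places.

10.72‰

α_A−B = (1000 + -4.29) / (1000 + -14.85) = 995.71 / 985.15 = 1.010719
ε_A−B = (1.010719 − 1) × 1000 = 10.719‰
(The approximation ε ≈ δ_A − δ_B would give 10.56‰.)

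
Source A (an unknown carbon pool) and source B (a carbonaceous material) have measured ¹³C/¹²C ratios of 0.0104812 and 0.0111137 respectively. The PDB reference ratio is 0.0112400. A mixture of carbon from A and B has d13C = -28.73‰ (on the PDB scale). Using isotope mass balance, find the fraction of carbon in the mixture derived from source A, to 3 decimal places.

δ_A = (0.0104812/0.0112400 − 1)×1000 = (0.932491 − 1)×1000 = -67.509‰
δ_B = (0.0111137/0.0112400 − 1)×1000 = (0.988763 − 1)×1000 = -11.237‰
f_A = (δ_mix − δ_B)/(δ_A − δ_B) = (-28.73 − (-11.237))/(-67.509 − (-11.237))
f_A = -17.493 / -56.272 = 0.3109

0.311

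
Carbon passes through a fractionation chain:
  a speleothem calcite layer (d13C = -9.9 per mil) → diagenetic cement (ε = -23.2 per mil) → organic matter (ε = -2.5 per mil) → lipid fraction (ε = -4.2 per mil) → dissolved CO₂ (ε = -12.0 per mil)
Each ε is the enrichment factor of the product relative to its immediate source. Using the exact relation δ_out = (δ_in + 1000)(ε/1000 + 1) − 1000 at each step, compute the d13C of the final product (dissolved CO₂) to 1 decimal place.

-50.9 per mil

step 1: δ = (-9.90 + 1000)·(-23.2/1000 + 1) − 1000 = -32.87 per mil
step 2: δ = (-32.87 + 1000)·(-2.5/1000 + 1) − 1000 = -35.29 per mil
step 3: δ = (-35.29 + 1000)·(-4.2/1000 + 1) − 1000 = -39.34 per mil
step 4: δ = (-39.34 + 1000)·(-12.0/1000 + 1) − 1000 = -50.87 per mil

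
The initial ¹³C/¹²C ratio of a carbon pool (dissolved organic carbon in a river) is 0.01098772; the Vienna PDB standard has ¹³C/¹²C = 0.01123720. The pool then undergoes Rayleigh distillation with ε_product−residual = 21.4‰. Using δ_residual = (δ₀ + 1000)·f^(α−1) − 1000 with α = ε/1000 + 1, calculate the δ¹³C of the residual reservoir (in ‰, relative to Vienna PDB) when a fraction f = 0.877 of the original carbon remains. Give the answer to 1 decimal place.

-24.9‰

δ₀ = (0.01098772/0.01123720 − 1)×1000 = (0.977799 − 1)×1000 = -22.201‰
α − 1 = ε/1000 = 0.0214
f^(α−1) = 0.877^(0.0214) = 0.997195
δ_res = (-22.201 + 1000) × 0.997195 − 1000 = 975.056 − 1000 = -24.94‰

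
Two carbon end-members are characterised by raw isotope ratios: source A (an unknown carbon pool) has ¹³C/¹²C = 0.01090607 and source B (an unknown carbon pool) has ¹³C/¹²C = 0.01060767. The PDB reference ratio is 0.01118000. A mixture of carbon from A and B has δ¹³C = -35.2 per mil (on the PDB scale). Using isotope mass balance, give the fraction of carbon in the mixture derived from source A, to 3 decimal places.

0.599

δ_A = (0.01090607/0.01118000 − 1)×1000 = (0.975498 − 1)×1000 = -24.502 per mil
δ_B = (0.01060767/0.01118000 − 1)×1000 = (0.948808 − 1)×1000 = -51.192 per mil
f_A = (δ_mix − δ_B)/(δ_A − δ_B) = (-35.2 − (-51.192))/(-24.502 − (-51.192))
f_A = 15.992 / 26.691 = 0.5992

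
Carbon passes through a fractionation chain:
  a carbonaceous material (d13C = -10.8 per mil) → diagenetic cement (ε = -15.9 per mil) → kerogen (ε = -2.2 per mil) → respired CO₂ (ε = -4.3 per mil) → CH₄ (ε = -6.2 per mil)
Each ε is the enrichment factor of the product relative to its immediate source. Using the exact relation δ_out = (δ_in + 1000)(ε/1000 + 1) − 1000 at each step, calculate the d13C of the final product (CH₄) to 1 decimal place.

step 1: δ = (-10.80 + 1000)·(-15.9/1000 + 1) − 1000 = -26.53 per mil
step 2: δ = (-26.53 + 1000)·(-2.2/1000 + 1) − 1000 = -28.67 per mil
step 3: δ = (-28.67 + 1000)·(-4.3/1000 + 1) − 1000 = -32.85 per mil
step 4: δ = (-32.85 + 1000)·(-6.2/1000 + 1) − 1000 = -38.84 per mil

-38.8 per mil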